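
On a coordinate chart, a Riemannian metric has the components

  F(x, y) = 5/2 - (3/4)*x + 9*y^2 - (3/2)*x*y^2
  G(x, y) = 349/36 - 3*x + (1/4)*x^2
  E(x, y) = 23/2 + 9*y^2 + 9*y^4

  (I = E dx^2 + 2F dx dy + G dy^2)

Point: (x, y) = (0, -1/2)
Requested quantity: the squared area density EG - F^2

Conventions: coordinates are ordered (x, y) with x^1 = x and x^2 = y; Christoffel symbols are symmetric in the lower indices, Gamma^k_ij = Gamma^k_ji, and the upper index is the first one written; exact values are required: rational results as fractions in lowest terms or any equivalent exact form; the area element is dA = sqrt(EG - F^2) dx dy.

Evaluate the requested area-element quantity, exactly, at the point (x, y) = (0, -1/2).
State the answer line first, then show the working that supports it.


Answer: EG - F^2 = 66925/576

E = 229/16, F = 19/4, G = 349/36; EG - F^2 = 66925/576


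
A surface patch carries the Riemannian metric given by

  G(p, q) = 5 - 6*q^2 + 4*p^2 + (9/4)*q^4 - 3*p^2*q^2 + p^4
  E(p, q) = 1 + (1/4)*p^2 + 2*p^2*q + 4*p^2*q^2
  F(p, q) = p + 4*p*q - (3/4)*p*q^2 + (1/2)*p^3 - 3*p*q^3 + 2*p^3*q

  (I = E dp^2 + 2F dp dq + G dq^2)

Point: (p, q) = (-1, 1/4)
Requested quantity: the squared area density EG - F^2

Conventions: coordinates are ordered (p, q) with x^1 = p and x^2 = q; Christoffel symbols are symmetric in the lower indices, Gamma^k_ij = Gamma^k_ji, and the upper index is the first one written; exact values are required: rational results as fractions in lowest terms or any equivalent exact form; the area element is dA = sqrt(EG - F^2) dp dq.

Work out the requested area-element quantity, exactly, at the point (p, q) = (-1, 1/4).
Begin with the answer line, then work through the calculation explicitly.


Answer: EG - F^2 = 10697/1024

E = 2, F = -93/32, G = 9673/1024; EG - F^2 = 10697/1024


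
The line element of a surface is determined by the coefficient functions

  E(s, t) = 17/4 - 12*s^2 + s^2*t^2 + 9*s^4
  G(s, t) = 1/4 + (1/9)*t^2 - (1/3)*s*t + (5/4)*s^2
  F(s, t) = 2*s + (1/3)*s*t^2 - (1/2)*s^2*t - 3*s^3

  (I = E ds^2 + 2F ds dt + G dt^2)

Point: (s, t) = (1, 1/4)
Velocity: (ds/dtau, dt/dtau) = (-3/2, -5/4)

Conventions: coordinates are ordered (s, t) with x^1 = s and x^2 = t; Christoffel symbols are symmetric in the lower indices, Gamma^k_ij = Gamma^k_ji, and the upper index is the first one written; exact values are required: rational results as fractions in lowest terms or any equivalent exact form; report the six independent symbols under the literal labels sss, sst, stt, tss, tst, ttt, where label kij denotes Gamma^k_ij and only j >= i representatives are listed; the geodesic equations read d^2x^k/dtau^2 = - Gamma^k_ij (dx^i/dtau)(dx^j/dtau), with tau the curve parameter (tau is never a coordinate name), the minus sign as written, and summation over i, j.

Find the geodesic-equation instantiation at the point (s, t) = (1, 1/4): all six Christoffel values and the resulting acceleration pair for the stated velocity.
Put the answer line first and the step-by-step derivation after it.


Answer: Gamma_sss = 39/68, Gamma_sst = 177/68, Gamma_stt = -2705/748, Gamma_tss = -327/68, Gamma_tst = 195/68, Gamma_ttt = -2171/748; accelerations (d^2s/dtau^2, d^2t/dtau^2) = (-64639/11968, 55067/11968)

E = 21/16, F = -53/48, G = 205/144 at the point
E_s = 97/8, E_t = 1/2, F_s = -347/48, F_t = -1/3, G_s = 29/12, G_t = -5/18
EG - F^2 = 187/288;  g^inv = (288/187) * [[205/144, 53/48], [53/48, 21/16]]
first-kind symbols [ij,l] = (1/2)(d_i g_jl + d_j g_il - d_l g_ij): [ss,s] = E_s/2 = 97/16, [ss,t] = F_s - E_t/2 = -359/48, [st,s] = E_t/2 = 1/4, [st,t] = G_s/2 = 29/24, [tt,s] = F_t - G_s/2 = -37/24, [tt,t] = G_t/2 = -5/36
Gamma^s_ij = (G*[ij,s] - F*[ij,t])/(EG - F^2), Gamma^t_ij = (E*[ij,t] - F*[ij,s])/(EG - F^2)
Gamma_sss = 39/68, Gamma_sst = 177/68, Gamma_stt = -2705/748, Gamma_tss = -327/68, Gamma_tst = 195/68, Gamma_ttt = -2171/748
d^2s/dtau^2 = -(Gamma_sss*(-3/2)^2 + 2*Gamma_sst*(-3/2)*(-5/4) + Gamma_stt*(-5/4)^2) = -64639/11968
d^2t/dtau^2 = -(Gamma_tss*(-3/2)^2 + 2*Gamma_tst*(-3/2)*(-5/4) + Gamma_ttt*(-5/4)^2) = 55067/11968


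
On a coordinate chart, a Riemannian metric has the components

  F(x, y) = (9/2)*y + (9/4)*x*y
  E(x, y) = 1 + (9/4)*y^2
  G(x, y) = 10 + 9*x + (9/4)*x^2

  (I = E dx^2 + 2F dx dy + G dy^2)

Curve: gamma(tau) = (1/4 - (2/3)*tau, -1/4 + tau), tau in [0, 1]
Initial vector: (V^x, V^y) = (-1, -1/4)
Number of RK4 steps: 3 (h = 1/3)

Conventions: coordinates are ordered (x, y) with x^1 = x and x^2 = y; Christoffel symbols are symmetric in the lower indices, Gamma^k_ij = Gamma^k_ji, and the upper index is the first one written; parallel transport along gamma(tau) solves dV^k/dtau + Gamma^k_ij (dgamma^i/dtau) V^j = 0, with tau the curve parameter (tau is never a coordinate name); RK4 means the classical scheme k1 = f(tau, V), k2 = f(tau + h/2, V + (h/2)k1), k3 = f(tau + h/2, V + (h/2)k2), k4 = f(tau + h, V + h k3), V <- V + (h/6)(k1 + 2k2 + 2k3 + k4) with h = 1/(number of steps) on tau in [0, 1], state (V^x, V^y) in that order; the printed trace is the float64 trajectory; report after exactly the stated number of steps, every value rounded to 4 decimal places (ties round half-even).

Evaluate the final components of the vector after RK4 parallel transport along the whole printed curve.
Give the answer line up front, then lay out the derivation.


Answer: V^x = -0.9298, V^y = 0.1790

gamma'(tau) = (-2/3, 1); f(tau, V)^k = -Gamma^k_ij(gamma(tau)) gamma'^i(tau) V^j; h = 1/3; intermediate values shown to 6 dp
curve data and Christoffel symbols at the stage parameters:
  tau = 0.000000: gamma = (0.250000, -0.250000), gamma' = (-0.666667, 1.000000); Gamma_xxx = 0.000000, Gamma_xxy = -0.044888, Gamma_xyy = 0.000000, Gamma_yxx = 0.000000, Gamma_yxy = 0.403990, Gamma_yyy = 0.000000
  tau = 0.166667: gamma = (0.138889, -0.083333), gamma' = (-0.666667, 1.000000); Gamma_xxx = 0.000000, Gamma_xxy = -0.016580, Gamma_xyy = 0.000000, Gamma_yxx = 0.000000, Gamma_yxy = 0.425545, Gamma_yyy = 0.000000
  tau = 0.333333: gamma = (0.027778, 0.083333), gamma' = (-0.666667, 1.000000); Gamma_xxx = 0.000000, Gamma_xxy = 0.018262, Gamma_xyy = 0.000000, Gamma_yxx = 0.000000, Gamma_yxy = 0.444369, Gamma_yyy = 0.000000
  tau = 0.500000: gamma = (-0.083333, 0.250000), gamma' = (-0.666667, 1.000000); Gamma_xxx = 0.000000, Gamma_xxy = 0.059801, Gamma_xyy = 0.000000, Gamma_yxx = 0.000000, Gamma_yxy = 0.458472, Gamma_yyy = 0.000000
  tau = 0.666667: gamma = (-0.194444, 0.416667), gamma' = (-0.666667, 1.000000); Gamma_xxx = 0.000000, Gamma_xxy = 0.107441, Gamma_xyy = 0.000000, Gamma_yxx = 0.000000, Gamma_yxy = 0.465579, Gamma_yyy = 0.000000
  tau = 0.833333: gamma = (-0.305556, 0.583333), gamma' = (-0.666667, 1.000000); Gamma_xxx = 0.000000, Gamma_xxy = 0.159561, Gamma_xyy = 0.000000, Gamma_yxx = 0.000000, Gamma_yxy = 0.463487, Gamma_yyy = 0.000000
  tau = 1.000000: gamma = (-0.416667, 0.750000), gamma' = (-0.666667, 1.000000); Gamma_xxx = 0.000000, Gamma_xxy = 0.213439, Gamma_xyy = 0.000000, Gamma_yxx = 0.000000, Gamma_yxy = 0.450593, Gamma_yyy = 0.000000
step 0: V^x = -1.0000, V^y = -0.2500
step 1: k1 = (-0.037406, 0.336658), k2 = (-0.014540, 0.373192), k3 = (-0.014544, 0.373298), k4 = (0.016822, 0.409325); V <- V + (h/6)(k1 + 2k2 + 2k3 + k4): V^x = -1.0044, V^y = -0.1256
step 2: k1 = (0.016812, 0.409101), k2 = (0.057605, 0.441640), k3 = (0.057415, 0.440180), k4 = (0.107367, 0.465259); V <- V + (h/6)(k1 + 2k2 + 2k3 + k4): V^x = -0.9847, V^y = 0.0209
step 3: k1 = (0.107297, 0.464954), k2 = (0.164737, 0.478521), k3 = (0.163450, 0.474782), k4 = (0.224043, 0.472979); V <- V + (h/6)(k1 + 2k2 + 2k3 + k4): V^x = -0.9298, V^y = 0.1790


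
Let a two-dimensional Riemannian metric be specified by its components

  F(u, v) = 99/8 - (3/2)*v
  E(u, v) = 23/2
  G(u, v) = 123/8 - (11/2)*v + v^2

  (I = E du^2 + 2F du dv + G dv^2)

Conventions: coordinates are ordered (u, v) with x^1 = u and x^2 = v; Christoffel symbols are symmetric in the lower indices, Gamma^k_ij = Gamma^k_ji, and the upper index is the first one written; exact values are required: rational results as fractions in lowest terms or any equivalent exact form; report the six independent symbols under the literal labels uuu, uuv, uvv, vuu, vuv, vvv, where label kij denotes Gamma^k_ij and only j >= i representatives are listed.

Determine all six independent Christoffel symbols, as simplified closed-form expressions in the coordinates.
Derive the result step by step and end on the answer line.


E = 23/2; F = 99/8 - (3/2)*v; G = 123/8 - (11/2)*v + v^2
Gamma^k_ij = (1/2) g^{kl} (d_i g_jl + d_j g_il - d_l g_ij), with g^inv = (1/(EG-F^2)) [[G, -F], [-F, E]]
first partials: E_u = 0, E_v = 0, F_u = 0, F_v = -3/2, G_u = 0, G_v = -11/2 + 2*v
D = EG - F^2 = 1515/64 - (209/8)*v + (37/4)*v^2
expanded: Gamma^u_uu = (G E_u - 2F F_u + F E_v)/(2D), Gamma^u_uv = (G E_v - F G_u)/(2D), Gamma^u_vv = (2G F_v - G G_u - F G_v)/(2D), Gamma^v_uu = (2E F_u - E E_v - F E_u)/(2D), Gamma^v_uv = (E G_u - F E_v)/(2D), Gamma^v_vv = (E G_v - 2F F_v + F G_u)/(2D); substitute and cancel common factors

Answer: Gamma_uuu = 0, Gamma_uuv = 0, Gamma_uvv = (702 - 528*v)/(592*v^2 - 1672*v + 1515), Gamma_vuu = 0, Gamma_vuv = 0, Gamma_vvv = (592*v - 836)/(592*v^2 - 1672*v + 1515)


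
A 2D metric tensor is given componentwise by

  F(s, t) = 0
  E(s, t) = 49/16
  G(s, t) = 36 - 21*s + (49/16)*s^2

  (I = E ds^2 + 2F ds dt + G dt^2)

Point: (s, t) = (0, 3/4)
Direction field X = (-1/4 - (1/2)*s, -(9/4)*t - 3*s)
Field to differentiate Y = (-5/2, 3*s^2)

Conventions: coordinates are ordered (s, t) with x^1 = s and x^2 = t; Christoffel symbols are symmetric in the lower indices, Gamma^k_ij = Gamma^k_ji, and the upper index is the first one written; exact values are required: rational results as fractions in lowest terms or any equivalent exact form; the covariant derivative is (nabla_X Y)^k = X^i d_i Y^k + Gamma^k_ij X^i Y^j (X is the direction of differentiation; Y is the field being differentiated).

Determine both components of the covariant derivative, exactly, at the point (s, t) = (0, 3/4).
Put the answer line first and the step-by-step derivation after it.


Answer: (nabla_X Y)^s = 0, (nabla_X Y)^t = -315/256

E = 49/16, F = 0, G = 36 at the point
E_s = 0, E_t = 0, F_s = 0, F_t = 0, G_s = -21, G_t = 0
EG - F^2 = 441/4;  g^inv = (4/441) * [[36, 0], [0, 49/16]]
first-kind symbols [ij,l] = (1/2)(d_i g_jl + d_j g_il - d_l g_ij): [ss,s] = E_s/2 = 0, [ss,t] = F_s - E_t/2 = 0, [st,s] = E_t/2 = 0, [st,t] = G_s/2 = -21/2, [tt,s] = F_t - G_s/2 = 21/2, [tt,t] = G_t/2 = 0
Gamma^s_ij = (G*[ij,s] - F*[ij,t])/(EG - F^2), Gamma^t_ij = (E*[ij,t] - F*[ij,s])/(EG - F^2)
Gamma_sss = 0, Gamma_sst = 0, Gamma_stt = 24/7, Gamma_tss = 0, Gamma_tst = -7/24, Gamma_ttt = 0
X = (-1/4, -27/16), Y = (-5/2, 0) at the point


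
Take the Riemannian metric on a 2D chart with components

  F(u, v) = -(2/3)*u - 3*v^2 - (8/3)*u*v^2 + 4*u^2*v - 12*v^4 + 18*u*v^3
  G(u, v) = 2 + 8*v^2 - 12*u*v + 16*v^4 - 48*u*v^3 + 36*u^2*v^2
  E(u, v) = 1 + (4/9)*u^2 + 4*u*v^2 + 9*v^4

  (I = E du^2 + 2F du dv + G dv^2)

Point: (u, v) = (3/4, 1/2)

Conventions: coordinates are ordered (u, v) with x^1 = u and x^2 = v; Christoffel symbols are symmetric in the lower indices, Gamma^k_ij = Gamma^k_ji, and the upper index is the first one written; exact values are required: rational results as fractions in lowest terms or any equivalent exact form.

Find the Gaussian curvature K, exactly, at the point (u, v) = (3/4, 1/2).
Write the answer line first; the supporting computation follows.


Answer: K = -1664/1323

E = 41/16, F = 5/16, G = 17/16, EG - F^2 = 21/8 at the point
E_u = 5/3, E_v = 15/2, F_u = 47/12, F_v = 11/8, G_u = 3/2, G_v = 1/4
E_vv = 33, F_uv = 101/6, G_uu = 18
Apply the Brioschi formula K = (det M1 - det M2)/(EG - F^2)^2 over the derivative matrices of E, F, G.
M1 = [[-E_vv/2 + F_uv - G_uu/2, E_u/2, F_u - E_v/2], [F_v - G_u/2, E, F], [G_v/2, F, G]] = [[-26/3, 5/6, 1/6], [5/8, 41/16, 5/16], [1/8, 5/16, 17/16]]; det M1 = -559/24
M2 = [[0, E_v/2, G_u/2], [E_v/2, E, F], [G_u/2, F, G]] = [[0, 15/4, 3/4], [15/4, 41/16, 5/16], [3/4, 5/16, 17/16]]; det M2 = -117/8
det M1 - det M2 = -26/3; K = -26/3 / (21/8)^2 = -1664/1323


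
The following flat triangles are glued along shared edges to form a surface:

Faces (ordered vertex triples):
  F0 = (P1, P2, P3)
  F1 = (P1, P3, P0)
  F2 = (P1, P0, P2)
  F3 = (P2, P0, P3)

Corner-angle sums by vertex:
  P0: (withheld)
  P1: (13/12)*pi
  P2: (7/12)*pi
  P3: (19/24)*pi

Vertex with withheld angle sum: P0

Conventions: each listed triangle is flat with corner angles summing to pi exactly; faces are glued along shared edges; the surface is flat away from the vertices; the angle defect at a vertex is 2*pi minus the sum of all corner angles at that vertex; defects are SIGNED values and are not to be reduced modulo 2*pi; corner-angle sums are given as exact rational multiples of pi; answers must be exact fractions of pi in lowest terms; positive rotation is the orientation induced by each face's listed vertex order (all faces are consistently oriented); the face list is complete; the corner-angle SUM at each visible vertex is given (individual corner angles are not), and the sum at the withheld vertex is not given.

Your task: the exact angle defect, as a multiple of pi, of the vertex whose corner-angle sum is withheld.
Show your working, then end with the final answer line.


V = 4, E = 6, F = 4; chi = V - E + F = 2
Gauss-Bonnet: total defect = 2*pi*chi = 4*pi; visible defects sum to (85/24)*pi

Answer: defect(P0) = (11/24)*pi


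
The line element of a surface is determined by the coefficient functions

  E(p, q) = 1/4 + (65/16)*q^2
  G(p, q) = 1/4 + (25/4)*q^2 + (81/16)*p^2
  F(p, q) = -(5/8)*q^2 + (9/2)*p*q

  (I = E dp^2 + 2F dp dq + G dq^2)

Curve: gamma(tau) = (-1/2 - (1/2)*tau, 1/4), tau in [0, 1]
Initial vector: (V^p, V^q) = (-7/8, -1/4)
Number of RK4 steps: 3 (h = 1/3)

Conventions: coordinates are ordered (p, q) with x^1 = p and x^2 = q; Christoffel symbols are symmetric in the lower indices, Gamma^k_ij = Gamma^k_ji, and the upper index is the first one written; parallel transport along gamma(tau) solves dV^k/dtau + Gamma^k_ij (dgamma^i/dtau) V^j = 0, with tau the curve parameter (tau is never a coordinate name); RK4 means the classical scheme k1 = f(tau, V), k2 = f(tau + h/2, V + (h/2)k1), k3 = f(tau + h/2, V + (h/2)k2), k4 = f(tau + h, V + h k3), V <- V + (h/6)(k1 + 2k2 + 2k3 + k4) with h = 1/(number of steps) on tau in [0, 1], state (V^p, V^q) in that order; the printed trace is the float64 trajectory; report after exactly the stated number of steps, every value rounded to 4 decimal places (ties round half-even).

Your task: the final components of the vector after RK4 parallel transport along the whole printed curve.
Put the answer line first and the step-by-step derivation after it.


Answer: V^p = -0.9467, V^q = -0.1699

gamma'(tau) = (-1/2, 0); f(tau, V)^k = -Gamma^k_ij(gamma(tau)) gamma'^i(tau) V^j; h = 1/3; intermediate values shown to 6 dp
curve data and Christoffel symbols at the stage parameters:
  tau = 0.000000: gamma = (-0.500000, 0.250000), gamma' = (-0.500000, 0.000000); Gamma_ppp = 0.109899, Gamma_ppq = 0.690386, Gamma_pqq = 1.470486, Gamma_qpp = 0.092058, Gamma_qpq = -1.110001, Gamma_qqq = 1.283719
  tau = 0.166667: gamma = (-0.583333, 0.250000), gamma' = (-0.500000, 0.000000); Gamma_ppp = 0.107504, Gamma_ppq = 0.490326, Gamma_pqq = 1.587973, Gamma_qpp = 0.077910, Gamma_qpq = -1.105326, Gamma_qqq = 1.128362
  tau = 0.333333: gamma = (-0.666667, 0.250000), gamma' = (-0.500000, 0.000000); Gamma_ppp = 0.103484, Gamma_ppq = 0.326991, Gamma_pqq = 1.694965, Gamma_qpp = 0.066086, Gamma_qpq = -1.078308, Gamma_qqq = 1.003220
  tau = 0.500000: gamma = (-0.750000, 0.250000), gamma' = (-0.500000, 0.000000); Gamma_ppp = 0.098688, Gamma_ppq = 0.195069, Gamma_pqq = 1.799785, Gamma_qpp = 0.056331, Gamma_qpq = -1.039098, Gamma_qqq = 0.903417
  tau = 0.666667: gamma = (-0.833333, 0.250000), gamma' = (-0.500000, 0.000000); Gamma_ppp = 0.093638, Gamma_ppq = 0.088822, Gamma_pqq = 1.907004, Gamma_qpp = 0.048317, Gamma_qpq = -0.994168, Gamma_qqq = 0.824014
  tau = 0.833333: gamma = (-0.916667, 0.250000), gamma' = (-0.500000, 0.000000); Gamma_ppp = 0.088631, Gamma_ppq = 0.003096, Gamma_pqq = 2.018877, Gamma_qpp = 0.041728, Gamma_qpq = -0.947447, Gamma_qqq = 0.760712
  tau = 1.000000: gamma = (-1.000000, 0.250000), gamma' = (-0.500000, 0.000000); Gamma_ppp = 0.083829, Gamma_ppq = -0.066388, Gamma_pqq = 2.136312, Gamma_qpp = 0.036288, Gamma_qpq = -0.901222, Gamma_qqq = 0.710014
step 0: V^p = -0.8750, V^q = -0.2500
step 1: k1 = (-0.134379, 0.098475), k2 = (-0.105504, 0.094137), k3 = (-0.105423, 0.094724), k4 = (-0.082804, 0.087691); V <- V + (h/6)(k1 + 2k2 + 2k3 + k4): V^p = -0.9105, V^q = -0.2187
step 2: k1 = (-0.082863, 0.087813), k2 = (-0.065510, 0.079974), k3 = (-0.065495, 0.080734), k4 = (-0.052167, 0.072798); V <- V + (h/6)(k1 + 2k2 + 2k3 + k4): V^p = -0.9326, V^q = -0.1919
step 3: k1 = (-0.052184, 0.072858), k2 = (-0.041991, 0.065514), k3 = (-0.041917, 0.066129), k4 = (-0.034035, 0.059362); V <- V + (h/6)(k1 + 2k2 + 2k3 + k4): V^p = -0.9467, V^q = -0.1699


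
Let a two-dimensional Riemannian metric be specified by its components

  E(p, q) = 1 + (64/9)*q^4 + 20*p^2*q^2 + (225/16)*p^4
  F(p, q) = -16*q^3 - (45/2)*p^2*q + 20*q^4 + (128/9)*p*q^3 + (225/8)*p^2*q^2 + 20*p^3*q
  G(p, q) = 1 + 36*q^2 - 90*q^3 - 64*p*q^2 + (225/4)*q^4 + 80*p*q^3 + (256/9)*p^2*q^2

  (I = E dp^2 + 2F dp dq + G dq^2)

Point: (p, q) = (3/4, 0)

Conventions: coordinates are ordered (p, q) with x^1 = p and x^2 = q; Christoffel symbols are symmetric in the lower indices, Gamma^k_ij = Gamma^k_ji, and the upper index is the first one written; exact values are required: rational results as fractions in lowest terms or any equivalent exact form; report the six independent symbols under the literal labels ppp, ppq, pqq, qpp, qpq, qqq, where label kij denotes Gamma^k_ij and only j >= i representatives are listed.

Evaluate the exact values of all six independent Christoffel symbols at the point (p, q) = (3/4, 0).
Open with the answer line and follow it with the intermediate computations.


Answer: Gamma_ppp = 48600/22321, Gamma_ppq = 0, Gamma_pqq = -17280/22321, Gamma_qpp = 0, Gamma_qpq = 0, Gamma_qqq = 0

E = 22321/4096, F = 0, G = 1 at the point
E_p = 6075/256, E_q = 0, F_p = 0, F_q = -135/32, G_p = 0, G_q = 0
EG - F^2 = 22321/4096;  g^inv = (4096/22321) * [[1, 0], [0, 22321/4096]]
first-kind symbols [ij,l] = (1/2)(d_i g_jl + d_j g_il - d_l g_ij): [pp,p] = E_p/2 = 6075/512, [pp,q] = F_p - E_q/2 = 0, [pq,p] = E_q/2 = 0, [pq,q] = G_p/2 = 0, [qq,p] = F_q - G_p/2 = -135/32, [qq,q] = G_q/2 = 0
Gamma^p_ij = (G*[ij,p] - F*[ij,q])/(EG - F^2), Gamma^q_ij = (E*[ij,q] - F*[ij,p])/(EG - F^2)


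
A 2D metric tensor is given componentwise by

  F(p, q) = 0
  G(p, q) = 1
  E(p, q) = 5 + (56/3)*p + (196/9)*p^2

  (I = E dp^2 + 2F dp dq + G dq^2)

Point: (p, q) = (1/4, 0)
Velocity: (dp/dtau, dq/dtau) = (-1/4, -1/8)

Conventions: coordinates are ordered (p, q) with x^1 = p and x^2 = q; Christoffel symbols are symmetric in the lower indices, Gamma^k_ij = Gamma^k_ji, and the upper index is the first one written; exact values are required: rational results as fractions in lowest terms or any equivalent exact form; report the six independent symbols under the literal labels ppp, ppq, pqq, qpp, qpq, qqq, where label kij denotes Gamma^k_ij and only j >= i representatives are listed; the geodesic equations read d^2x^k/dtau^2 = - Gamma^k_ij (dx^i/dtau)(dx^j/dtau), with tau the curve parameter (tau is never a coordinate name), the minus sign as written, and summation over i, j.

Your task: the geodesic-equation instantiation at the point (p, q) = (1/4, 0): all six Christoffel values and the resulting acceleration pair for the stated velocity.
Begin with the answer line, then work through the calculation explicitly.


Answer: Gamma_ppp = 532/397, Gamma_ppq = 0, Gamma_pqq = 0, Gamma_qpp = 0, Gamma_qpq = 0, Gamma_qqq = 0; accelerations (d^2p/dtau^2, d^2q/dtau^2) = (-133/1588, 0)

E = 397/36, F = 0, G = 1 at the point
E_p = 266/9, E_q = 0, F_p = 0, F_q = 0, G_p = 0, G_q = 0
EG - F^2 = 397/36;  g^inv = (36/397) * [[1, 0], [0, 397/36]]
first-kind symbols [ij,l] = (1/2)(d_i g_jl + d_j g_il - d_l g_ij): [pp,p] = E_p/2 = 133/9, [pp,q] = F_p - E_q/2 = 0, [pq,p] = E_q/2 = 0, [pq,q] = G_p/2 = 0, [qq,p] = F_q - G_p/2 = 0, [qq,q] = G_q/2 = 0
Gamma^p_ij = (G*[ij,p] - F*[ij,q])/(EG - F^2), Gamma^q_ij = (E*[ij,q] - F*[ij,p])/(EG - F^2)
Gamma_ppp = 532/397, Gamma_ppq = 0, Gamma_pqq = 0, Gamma_qpp = 0, Gamma_qpq = 0, Gamma_qqq = 0
d^2p/dtau^2 = -(Gamma_ppp*(-1/4)^2 + 2*Gamma_ppq*(-1/4)*(-1/8) + Gamma_pqq*(-1/8)^2) = -133/1588
d^2q/dtau^2 = -(Gamma_qpp*(-1/4)^2 + 2*Gamma_qpq*(-1/4)*(-1/8) + Gamma_qqq*(-1/8)^2) = 0


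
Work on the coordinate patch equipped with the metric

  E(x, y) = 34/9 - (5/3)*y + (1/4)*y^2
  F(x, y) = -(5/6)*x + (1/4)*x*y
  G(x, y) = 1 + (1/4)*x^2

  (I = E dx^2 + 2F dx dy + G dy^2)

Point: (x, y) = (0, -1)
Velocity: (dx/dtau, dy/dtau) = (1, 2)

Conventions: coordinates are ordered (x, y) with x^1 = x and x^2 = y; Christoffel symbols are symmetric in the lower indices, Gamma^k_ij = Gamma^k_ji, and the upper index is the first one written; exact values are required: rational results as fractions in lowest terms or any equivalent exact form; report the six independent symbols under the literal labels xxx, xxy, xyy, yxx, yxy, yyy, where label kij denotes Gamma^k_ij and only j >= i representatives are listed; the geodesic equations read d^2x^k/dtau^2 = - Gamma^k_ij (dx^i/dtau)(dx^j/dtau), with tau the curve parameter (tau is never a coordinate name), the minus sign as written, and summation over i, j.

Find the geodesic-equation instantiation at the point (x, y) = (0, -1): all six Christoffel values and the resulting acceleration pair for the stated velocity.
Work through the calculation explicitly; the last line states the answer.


E = 205/36, F = 0, G = 1 at the point
E_x = 0, E_y = -13/6, F_x = -13/12, F_y = 0, G_x = 0, G_y = 0
EG - F^2 = 205/36;  g^inv = (36/205) * [[1, 0], [0, 205/36]]
first-kind symbols [ij,l] = (1/2)(d_i g_jl + d_j g_il - d_l g_ij): [xx,x] = E_x/2 = 0, [xx,y] = F_x - E_y/2 = 0, [xy,x] = E_y/2 = -13/12, [xy,y] = G_x/2 = 0, [yy,x] = F_y - G_x/2 = 0, [yy,y] = G_y/2 = 0
Gamma^x_ij = (G*[ij,x] - F*[ij,y])/(EG - F^2), Gamma^y_ij = (E*[ij,y] - F*[ij,x])/(EG - F^2)
Gamma_xxx = 0, Gamma_xxy = -39/205, Gamma_xyy = 0, Gamma_yxx = 0, Gamma_yxy = 0, Gamma_yyy = 0
d^2x/dtau^2 = -(Gamma_xxx*(1)^2 + 2*Gamma_xxy*(1)*(2) + Gamma_xyy*(2)^2) = 156/205
d^2y/dtau^2 = -(Gamma_yxx*(1)^2 + 2*Gamma_yxy*(1)*(2) + Gamma_yyy*(2)^2) = 0

Answer: Gamma_xxx = 0, Gamma_xxy = -39/205, Gamma_xyy = 0, Gamma_yxx = 0, Gamma_yxy = 0, Gamma_yyy = 0; accelerations (d^2x/dtau^2, d^2y/dtau^2) = (156/205, 0)


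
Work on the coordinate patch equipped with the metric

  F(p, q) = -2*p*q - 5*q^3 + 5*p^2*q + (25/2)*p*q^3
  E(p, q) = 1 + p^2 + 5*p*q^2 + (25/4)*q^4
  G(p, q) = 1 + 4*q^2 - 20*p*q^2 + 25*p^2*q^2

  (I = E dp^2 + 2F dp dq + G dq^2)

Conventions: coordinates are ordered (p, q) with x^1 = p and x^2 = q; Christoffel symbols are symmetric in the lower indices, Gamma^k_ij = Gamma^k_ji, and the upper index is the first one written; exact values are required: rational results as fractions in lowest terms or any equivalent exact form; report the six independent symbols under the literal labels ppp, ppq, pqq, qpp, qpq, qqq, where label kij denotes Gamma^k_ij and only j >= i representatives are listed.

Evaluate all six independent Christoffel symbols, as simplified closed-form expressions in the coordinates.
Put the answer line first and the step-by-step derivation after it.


Answer: Gamma_ppp = (4*p + 10*q^2)/(100*p^2*q^2 + 4*p^2 - 60*p*q^2 + 25*q^4 + 16*q^2 + 4), Gamma_ppq = (20*p*q + 50*q^3)/(100*p^2*q^2 + 4*p^2 - 60*p*q^2 + 25*q^4 + 16*q^2 + 4), Gamma_pqq = (20*p^2 + 50*p*q^2 - 8*p - 20*q^2)/(100*p^2*q^2 + 4*p^2 - 60*p*q^2 + 25*q^4 + 16*q^2 + 4), Gamma_qpp = (20*p*q - 8*q)/(100*p^2*q^2 + 4*p^2 - 60*p*q^2 + 25*q^4 + 16*q^2 + 4), Gamma_qpq = (100*p*q^2 - 40*q^2)/(100*p^2*q^2 + 4*p^2 - 60*p*q^2 + 25*q^4 + 16*q^2 + 4), Gamma_qqq = (100*p^2*q - 80*p*q + 16*q)/(100*p^2*q^2 + 4*p^2 - 60*p*q^2 + 25*q^4 + 16*q^2 + 4)

E = 1 + p^2 + 5*p*q^2 + (25/4)*q^4; F = -2*p*q - 5*q^3 + 5*p^2*q + (25/2)*p*q^3; G = 1 + 4*q^2 - 20*p*q^2 + 25*p^2*q^2
Gamma^k_ij = (1/2) g^{kl} (d_i g_jl + d_j g_il - d_l g_ij), with g^inv = (1/(EG-F^2)) [[G, -F], [-F, E]]
first partials: E_p = 2*p + 5*q^2, E_q = 10*p*q + 25*q^3, F_p = -2*q + 10*p*q + (25/2)*q^3, F_q = -2*p - 15*q^2 + 5*p^2 + (75/2)*p*q^2, G_p = -20*q^2 + 50*p*q^2, G_q = 8*q - 40*p*q + 50*p^2*q
D = EG - F^2 = 1 + 4*q^2 + p^2 - 15*p*q^2 + (25/4)*q^4 + 25*p^2*q^2
expanded: Gamma^p_pp = (G E_p - 2F F_p + F E_q)/(2D), Gamma^p_pq = (G E_q - F G_p)/(2D), Gamma^p_qq = (2G F_q - G G_p - F G_q)/(2D), Gamma^q_pp = (2E F_p - E E_q - F E_p)/(2D), Gamma^q_pq = (E G_p - F E_q)/(2D), Gamma^q_qq = (E G_q - 2F F_q + F G_p)/(2D); substitute and cancel common factors


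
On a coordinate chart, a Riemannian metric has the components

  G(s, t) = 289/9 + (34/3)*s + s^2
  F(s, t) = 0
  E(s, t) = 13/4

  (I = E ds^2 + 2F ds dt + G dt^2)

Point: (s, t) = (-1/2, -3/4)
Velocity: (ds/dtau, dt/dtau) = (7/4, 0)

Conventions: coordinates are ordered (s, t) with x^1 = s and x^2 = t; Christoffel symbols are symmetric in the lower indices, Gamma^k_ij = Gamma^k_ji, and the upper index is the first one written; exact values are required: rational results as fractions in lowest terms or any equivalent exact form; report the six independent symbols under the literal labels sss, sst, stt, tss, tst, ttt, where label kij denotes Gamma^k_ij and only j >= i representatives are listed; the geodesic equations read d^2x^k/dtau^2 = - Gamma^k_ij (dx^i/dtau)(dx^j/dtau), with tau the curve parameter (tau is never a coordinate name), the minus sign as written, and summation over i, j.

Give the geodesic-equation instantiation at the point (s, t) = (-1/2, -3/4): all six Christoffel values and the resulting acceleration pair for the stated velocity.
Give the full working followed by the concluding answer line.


E = 13/4, F = 0, G = 961/36 at the point
E_s = 0, E_t = 0, F_s = 0, F_t = 0, G_s = 31/3, G_t = 0
EG - F^2 = 12493/144;  g^inv = (144/12493) * [[961/36, 0], [0, 13/4]]
first-kind symbols [ij,l] = (1/2)(d_i g_jl + d_j g_il - d_l g_ij): [ss,s] = E_s/2 = 0, [ss,t] = F_s - E_t/2 = 0, [st,s] = E_t/2 = 0, [st,t] = G_s/2 = 31/6, [tt,s] = F_t - G_s/2 = -31/6, [tt,t] = G_t/2 = 0
Gamma^s_ij = (G*[ij,s] - F*[ij,t])/(EG - F^2), Gamma^t_ij = (E*[ij,t] - F*[ij,s])/(EG - F^2)
Gamma_sss = 0, Gamma_sst = 0, Gamma_stt = -62/39, Gamma_tss = 0, Gamma_tst = 6/31, Gamma_ttt = 0
d^2s/dtau^2 = -(Gamma_sss*(7/4)^2 + 2*Gamma_sst*(7/4)*(0) + Gamma_stt*(0)^2) = 0
d^2t/dtau^2 = -(Gamma_tss*(7/4)^2 + 2*Gamma_tst*(7/4)*(0) + Gamma_ttt*(0)^2) = 0

Answer: Gamma_sss = 0, Gamma_sst = 0, Gamma_stt = -62/39, Gamma_tss = 0, Gamma_tst = 6/31, Gamma_ttt = 0; accelerations (d^2s/dtau^2, d^2t/dtau^2) = (0, 0)


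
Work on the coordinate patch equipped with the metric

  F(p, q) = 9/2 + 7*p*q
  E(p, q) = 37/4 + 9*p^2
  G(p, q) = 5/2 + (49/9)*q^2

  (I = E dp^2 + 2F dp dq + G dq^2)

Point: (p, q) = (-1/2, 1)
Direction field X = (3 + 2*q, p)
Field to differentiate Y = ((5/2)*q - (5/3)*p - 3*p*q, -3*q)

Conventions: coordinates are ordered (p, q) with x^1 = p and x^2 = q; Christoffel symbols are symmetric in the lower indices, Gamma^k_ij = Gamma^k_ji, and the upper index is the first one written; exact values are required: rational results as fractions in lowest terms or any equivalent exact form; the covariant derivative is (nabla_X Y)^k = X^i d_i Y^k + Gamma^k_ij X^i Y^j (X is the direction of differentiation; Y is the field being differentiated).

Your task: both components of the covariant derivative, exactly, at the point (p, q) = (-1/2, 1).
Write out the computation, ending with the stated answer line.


E = 23/2, F = 1, G = 143/18 at the point
E_p = -9, E_q = 0, F_p = 7, F_q = -7/2, G_p = 0, G_q = 98/9
EG - F^2 = 3253/36;  g^inv = (36/3253) * [[143/18, -1], [-1, 23/2]]
first-kind symbols [ij,l] = (1/2)(d_i g_jl + d_j g_il - d_l g_ij): [pp,p] = E_p/2 = -9/2, [pp,q] = F_p - E_q/2 = 7, [pq,p] = E_q/2 = 0, [pq,q] = G_p/2 = 0, [qq,p] = F_q - G_p/2 = -7/2, [qq,q] = G_q/2 = 49/9
Gamma^p_ij = (G*[ij,p] - F*[ij,q])/(EG - F^2), Gamma^q_ij = (E*[ij,q] - F*[ij,p])/(EG - F^2)
Gamma_ppp = -1539/3253, Gamma_ppq = 0, Gamma_pqq = -1197/3253, Gamma_qpp = 3060/3253, Gamma_qpq = 0, Gamma_qqq = 2380/3253
X = (5, -1/2), Y = (29/6, -3) at the point

Answer: (nabla_X Y)^p = -364192/9759, (nabla_X Y)^q = 164799/6506


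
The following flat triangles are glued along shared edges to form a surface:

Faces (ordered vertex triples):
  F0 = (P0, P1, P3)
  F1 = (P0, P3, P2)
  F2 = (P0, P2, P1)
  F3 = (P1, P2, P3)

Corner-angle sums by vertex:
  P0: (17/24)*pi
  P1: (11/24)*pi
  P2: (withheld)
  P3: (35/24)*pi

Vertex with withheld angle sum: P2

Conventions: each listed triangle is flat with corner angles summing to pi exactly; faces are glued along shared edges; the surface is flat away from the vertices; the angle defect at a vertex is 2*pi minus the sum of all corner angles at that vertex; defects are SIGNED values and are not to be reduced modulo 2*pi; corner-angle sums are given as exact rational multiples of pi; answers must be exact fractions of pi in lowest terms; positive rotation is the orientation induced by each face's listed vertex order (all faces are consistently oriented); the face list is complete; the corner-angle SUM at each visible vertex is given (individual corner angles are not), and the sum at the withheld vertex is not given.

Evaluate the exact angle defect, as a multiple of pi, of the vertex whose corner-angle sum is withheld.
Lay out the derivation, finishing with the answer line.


V = 4, E = 6, F = 4; chi = V - E + F = 2
Gauss-Bonnet: total defect = 2*pi*chi = 4*pi; visible defects sum to (27/8)*pi

Answer: defect(P2) = (5/8)*pi


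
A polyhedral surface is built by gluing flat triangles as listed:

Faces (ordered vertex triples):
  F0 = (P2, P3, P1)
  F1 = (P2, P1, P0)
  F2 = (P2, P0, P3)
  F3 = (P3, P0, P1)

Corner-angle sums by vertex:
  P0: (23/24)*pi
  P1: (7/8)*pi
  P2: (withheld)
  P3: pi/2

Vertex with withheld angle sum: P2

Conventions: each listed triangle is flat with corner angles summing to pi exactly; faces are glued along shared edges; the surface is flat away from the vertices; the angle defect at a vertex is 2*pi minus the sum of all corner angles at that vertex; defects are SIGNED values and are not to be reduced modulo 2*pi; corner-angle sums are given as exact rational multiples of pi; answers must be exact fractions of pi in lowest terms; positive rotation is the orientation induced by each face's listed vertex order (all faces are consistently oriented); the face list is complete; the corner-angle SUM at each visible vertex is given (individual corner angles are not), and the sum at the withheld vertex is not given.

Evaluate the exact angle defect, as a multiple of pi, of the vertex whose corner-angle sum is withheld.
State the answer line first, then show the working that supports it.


Answer: defect(P2) = pi/3

V = 4, E = 6, F = 4; chi = V - E + F = 2
Gauss-Bonnet: total defect = 2*pi*chi = 4*pi; visible defects sum to (11/3)*pi


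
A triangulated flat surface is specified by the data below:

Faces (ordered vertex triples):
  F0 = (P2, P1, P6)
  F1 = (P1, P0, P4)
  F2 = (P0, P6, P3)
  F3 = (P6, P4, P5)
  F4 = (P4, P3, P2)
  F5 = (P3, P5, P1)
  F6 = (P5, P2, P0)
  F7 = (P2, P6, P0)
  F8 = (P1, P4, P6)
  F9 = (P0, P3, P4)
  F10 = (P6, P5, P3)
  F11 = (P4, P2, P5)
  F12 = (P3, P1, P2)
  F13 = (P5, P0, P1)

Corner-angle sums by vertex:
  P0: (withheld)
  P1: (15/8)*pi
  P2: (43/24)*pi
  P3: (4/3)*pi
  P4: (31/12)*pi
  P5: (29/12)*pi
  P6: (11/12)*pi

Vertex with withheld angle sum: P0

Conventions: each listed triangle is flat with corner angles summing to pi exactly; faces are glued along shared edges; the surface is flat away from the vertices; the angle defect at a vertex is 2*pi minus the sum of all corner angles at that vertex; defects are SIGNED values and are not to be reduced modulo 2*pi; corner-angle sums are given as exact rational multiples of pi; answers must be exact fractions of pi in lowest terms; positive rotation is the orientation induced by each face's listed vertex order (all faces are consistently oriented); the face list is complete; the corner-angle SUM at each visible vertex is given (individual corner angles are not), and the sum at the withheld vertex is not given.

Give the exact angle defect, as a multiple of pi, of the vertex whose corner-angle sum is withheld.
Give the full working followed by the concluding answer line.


V = 7, E = 21, F = 14; chi = V - E + F = 0
Gauss-Bonnet: total defect = 2*pi*chi = 0; visible defects sum to (13/12)*pi

Answer: defect(P0) = (-13/12)*pi


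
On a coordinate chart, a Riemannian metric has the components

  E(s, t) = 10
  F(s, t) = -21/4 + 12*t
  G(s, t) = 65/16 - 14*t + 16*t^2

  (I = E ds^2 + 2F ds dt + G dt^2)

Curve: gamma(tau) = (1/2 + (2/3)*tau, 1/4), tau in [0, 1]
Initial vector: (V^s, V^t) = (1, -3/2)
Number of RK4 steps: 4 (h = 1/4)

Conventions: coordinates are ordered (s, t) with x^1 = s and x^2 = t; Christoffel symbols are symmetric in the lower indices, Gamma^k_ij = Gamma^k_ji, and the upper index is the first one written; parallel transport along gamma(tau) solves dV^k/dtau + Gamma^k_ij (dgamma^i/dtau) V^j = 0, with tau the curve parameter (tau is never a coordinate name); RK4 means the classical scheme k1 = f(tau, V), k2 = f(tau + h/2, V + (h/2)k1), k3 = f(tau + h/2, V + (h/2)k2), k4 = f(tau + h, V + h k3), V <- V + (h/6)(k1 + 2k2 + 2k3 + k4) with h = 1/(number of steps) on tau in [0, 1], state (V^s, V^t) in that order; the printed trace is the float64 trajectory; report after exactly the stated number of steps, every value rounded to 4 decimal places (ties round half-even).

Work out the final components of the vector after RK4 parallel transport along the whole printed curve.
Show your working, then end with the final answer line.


gamma'(tau) = (2/3, 0); f(tau, V)^k = -Gamma^k_ij(gamma(tau)) gamma'^i(tau) V^j; h = 1/4; intermediate values shown to 6 dp
curve data and Christoffel symbols at the stage parameters:
  tau = 0.000000: gamma = (0.500000, 0.250000), gamma' = (0.666667, 0.000000); Gamma_sss = 0.000000, Gamma_sst = 0.000000, Gamma_stt = 1.136095, Gamma_tss = 0.000000, Gamma_tst = 0.000000, Gamma_ttt = -0.284024
  tau = 0.125000: gamma = (0.583333, 0.250000), gamma' = (0.666667, 0.000000); Gamma_sss = 0.000000, Gamma_sst = 0.000000, Gamma_stt = 1.136095, Gamma_tss = 0.000000, Gamma_tst = 0.000000, Gamma_ttt = -0.284024
  tau = 0.250000: gamma = (0.666667, 0.250000), gamma' = (0.666667, 0.000000); Gamma_sss = 0.000000, Gamma_sst = 0.000000, Gamma_stt = 1.136095, Gamma_tss = 0.000000, Gamma_tst = 0.000000, Gamma_ttt = -0.284024
  tau = 0.375000: gamma = (0.750000, 0.250000), gamma' = (0.666667, 0.000000); Gamma_sss = 0.000000, Gamma_sst = 0.000000, Gamma_stt = 1.136095, Gamma_tss = 0.000000, Gamma_tst = 0.000000, Gamma_ttt = -0.284024
  tau = 0.500000: gamma = (0.833333, 0.250000), gamma' = (0.666667, 0.000000); Gamma_sss = 0.000000, Gamma_sst = 0.000000, Gamma_stt = 1.136095, Gamma_tss = 0.000000, Gamma_tst = 0.000000, Gamma_ttt = -0.284024
  tau = 0.625000: gamma = (0.916667, 0.250000), gamma' = (0.666667, 0.000000); Gamma_sss = 0.000000, Gamma_sst = 0.000000, Gamma_stt = 1.136095, Gamma_tss = 0.000000, Gamma_tst = 0.000000, Gamma_ttt = -0.284024
  tau = 0.750000: gamma = (1.000000, 0.250000), gamma' = (0.666667, 0.000000); Gamma_sss = 0.000000, Gamma_sst = 0.000000, Gamma_stt = 1.136095, Gamma_tss = 0.000000, Gamma_tst = 0.000000, Gamma_ttt = -0.284024
  tau = 0.875000: gamma = (1.083333, 0.250000), gamma' = (0.666667, 0.000000); Gamma_sss = 0.000000, Gamma_sst = 0.000000, Gamma_stt = 1.136095, Gamma_tss = 0.000000, Gamma_tst = 0.000000, Gamma_ttt = -0.284024
  tau = 1.000000: gamma = (1.166667, 0.250000), gamma' = (0.666667, 0.000000); Gamma_sss = 0.000000, Gamma_sst = 0.000000, Gamma_stt = 1.136095, Gamma_tss = 0.000000, Gamma_tst = 0.000000, Gamma_ttt = -0.284024
step 0: V^s = 1.0000, V^t = -1.5000
step 1: k1 = (0.000000, 0.000000), k2 = (0.000000, 0.000000), k3 = (0.000000, 0.000000), k4 = (0.000000, 0.000000); V <- V + (h/6)(k1 + 2k2 + 2k3 + k4): V^s = 1.0000, V^t = -1.5000
step 2: k1 = (0.000000, 0.000000), k2 = (0.000000, 0.000000), k3 = (0.000000, 0.000000), k4 = (0.000000, 0.000000); V <- V + (h/6)(k1 + 2k2 + 2k3 + k4): V^s = 1.0000, V^t = -1.5000
step 3: k1 = (0.000000, 0.000000), k2 = (0.000000, 0.000000), k3 = (0.000000, 0.000000), k4 = (0.000000, 0.000000); V <- V + (h/6)(k1 + 2k2 + 2k3 + k4): V^s = 1.0000, V^t = -1.5000
step 4: k1 = (0.000000, 0.000000), k2 = (0.000000, 0.000000), k3 = (0.000000, 0.000000), k4 = (0.000000, 0.000000); V <- V + (h/6)(k1 + 2k2 + 2k3 + k4): V^s = 1.0000, V^t = -1.5000

Answer: V^s = 1.0000, V^t = -1.5000


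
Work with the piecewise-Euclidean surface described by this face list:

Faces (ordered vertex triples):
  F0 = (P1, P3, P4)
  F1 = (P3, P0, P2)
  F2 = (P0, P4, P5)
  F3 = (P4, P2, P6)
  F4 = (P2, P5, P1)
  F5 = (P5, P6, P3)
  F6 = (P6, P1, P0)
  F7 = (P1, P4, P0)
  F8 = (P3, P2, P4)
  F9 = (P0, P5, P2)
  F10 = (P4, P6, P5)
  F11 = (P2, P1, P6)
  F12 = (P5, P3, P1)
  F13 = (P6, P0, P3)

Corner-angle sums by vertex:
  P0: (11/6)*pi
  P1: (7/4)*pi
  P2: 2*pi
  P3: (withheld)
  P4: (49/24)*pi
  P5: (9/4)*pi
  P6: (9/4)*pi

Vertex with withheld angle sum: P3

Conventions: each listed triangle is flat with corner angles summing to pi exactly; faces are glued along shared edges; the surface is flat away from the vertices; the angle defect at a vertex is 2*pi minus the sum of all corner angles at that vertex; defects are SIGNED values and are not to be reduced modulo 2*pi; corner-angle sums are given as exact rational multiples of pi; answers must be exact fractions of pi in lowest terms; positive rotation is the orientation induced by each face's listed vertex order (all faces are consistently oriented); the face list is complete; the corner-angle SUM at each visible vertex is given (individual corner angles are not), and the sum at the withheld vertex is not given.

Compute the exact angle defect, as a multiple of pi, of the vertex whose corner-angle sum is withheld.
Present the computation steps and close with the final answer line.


V = 7, E = 21, F = 14; chi = V - E + F = 0
Gauss-Bonnet: total defect = 2*pi*chi = 0; visible defects sum to -pi/8

Answer: defect(P3) = pi/8


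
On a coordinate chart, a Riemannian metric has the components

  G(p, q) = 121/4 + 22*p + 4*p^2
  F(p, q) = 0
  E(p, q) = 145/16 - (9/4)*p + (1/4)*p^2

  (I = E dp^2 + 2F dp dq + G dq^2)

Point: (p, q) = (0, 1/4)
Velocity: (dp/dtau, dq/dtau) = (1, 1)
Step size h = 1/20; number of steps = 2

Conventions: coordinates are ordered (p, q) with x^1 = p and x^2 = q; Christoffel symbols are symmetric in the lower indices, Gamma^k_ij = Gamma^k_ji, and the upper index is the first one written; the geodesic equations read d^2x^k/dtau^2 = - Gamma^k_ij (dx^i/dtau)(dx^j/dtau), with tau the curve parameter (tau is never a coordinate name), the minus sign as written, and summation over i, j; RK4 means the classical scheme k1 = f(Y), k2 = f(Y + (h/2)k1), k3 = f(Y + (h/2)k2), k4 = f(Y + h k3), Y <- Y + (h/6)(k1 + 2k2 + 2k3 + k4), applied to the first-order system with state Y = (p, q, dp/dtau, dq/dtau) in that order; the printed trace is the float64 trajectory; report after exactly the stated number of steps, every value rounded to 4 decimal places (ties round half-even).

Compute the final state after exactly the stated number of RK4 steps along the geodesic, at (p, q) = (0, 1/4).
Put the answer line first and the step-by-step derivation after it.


Answer: p = 0.1066, q = 0.3463, dp/dtau = 1.1304, dq/dtau = 0.9268

f(Y) = (dp/dtau, dq/dtau, -Gamma^p_ij Y'^i Y'^j, -Gamma^q_ij Y'^i Y'^j) with the Gammas evaluated at the stage position; h = 0.050000; intermediate values shown to 6 dp
step 0: p = 0.0000, q = 0.2500, dp/dtau = 1.0000, dq/dtau = 1.0000
step 1:
  k1: at (p, q) = (0.000000, 0.250000), (dp/dtau, dq/dtau) = (1.000000, 1.000000); Gamma_ppp = -0.124138, Gamma_ppq = 0.000000, Gamma_pqq = -1.213793, Gamma_qpp = 0.000000, Gamma_qpq = 0.363636, Gamma_qqq = 0.000000; k1 = (1.000000, 1.000000, 1.337931, -0.727273)
  k2: at (p, q) = (0.025000, 0.275000), (dp/dtau, dq/dtau) = (1.033448, 0.981818); Gamma_ppp = -0.124217, Gamma_ppq = 0.000000, Gamma_pqq = -1.232456, Gamma_qpp = 0.000000, Gamma_qpq = 0.360360, Gamma_qqq = 0.000000; k2 = (1.033448, 0.981818, 1.320713, -0.731285)
  k3: at (p, q) = (0.025836, 0.274545), (dp/dtau, dq/dtau) = (1.033018, 0.981718); Gamma_ppp = -0.124220, Gamma_ppq = 0.000000, Gamma_pqq = -1.233084, Gamma_qpp = 0.000000, Gamma_qpq = 0.360252, Gamma_qqq = 0.000000; k3 = (1.033018, 0.981718, 1.320967, -0.730686)
  k4: at (p, q) = (0.051651, 0.299086), (dp/dtau, dq/dtau) = (1.066048, 0.963466); Gamma_ppp = -0.124298, Gamma_ppq = 0.000000, Gamma_pqq = -1.252561, Gamma_qpp = 0.000000, Gamma_qpq = 0.356932, Gamma_qqq = 0.000000; k4 = (1.066048, 0.963466, 1.303969, -0.733211)
  Y <- Y + (h/6)(k1 + 2k2 + 2k3 + k4): p = 0.0517, q = 0.2991, dp/dtau = 1.0660, dq/dtau = 0.9635
step 2:
  k1: at (p, q) = (0.051658, 0.299088), (dp/dtau, dq/dtau) = (1.066044, 0.963463); Gamma_ppp = -0.124298, Gamma_ppq = 0.000000, Gamma_pqq = -1.252567, Gamma_qpp = 0.000000, Gamma_qpq = 0.356931, Gamma_qqq = 0.000000; k1 = (1.066044, 0.963463, 1.303967, -0.733204)
  k2: at (p, q) = (0.078309, 0.323174), (dp/dtau, dq/dtau) = (1.098643, 0.945133); Gamma_ppp = -0.124375, Gamma_ppq = 0.000000, Gamma_pqq = -1.272890, Gamma_qpp = 0.000000, Gamma_qpq = 0.353568, Gamma_qqq = 0.000000; k2 = (1.098643, 0.945133, 1.287165, -0.734265)
  k3: at (p, q) = (0.079124, 0.322716), (dp/dtau, dq/dtau) = (1.098223, 0.945106); Gamma_ppp = -0.124377, Gamma_ppq = 0.000000, Gamma_pqq = -1.273515, Gamma_qpp = 0.000000, Gamma_qpq = 0.353466, Gamma_qqq = 0.000000; k3 = (1.098223, 0.945106, 1.287547, -0.733752)
  k4: at (p, q) = (0.106569, 0.346343), (dp/dtau, dq/dtau) = (1.130421, 0.926776); Gamma_ppp = -0.124452, Gamma_ppq = 0.000000, Gamma_pqq = -1.294680, Gamma_qpp = 0.000000, Gamma_qpq = 0.350070, Gamma_qqq = 0.000000; k4 = (1.130421, 0.926776, 1.271049, -0.733500)
  Y <- Y + (h/6)(k1 + 2k2 + 2k3 + k4): p = 0.1066, q = 0.3463, dp/dtau = 1.1304, dq/dtau = 0.9268
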